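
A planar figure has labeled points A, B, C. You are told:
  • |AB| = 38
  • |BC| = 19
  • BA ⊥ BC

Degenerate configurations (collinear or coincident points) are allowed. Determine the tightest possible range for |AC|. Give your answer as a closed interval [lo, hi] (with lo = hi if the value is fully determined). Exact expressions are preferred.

|AB| ∈ {38}
|BC| ∈ {19}
|AC| ∈ {19·√(5)}

|AC| = 19·√(5)  (≈ 42.4853)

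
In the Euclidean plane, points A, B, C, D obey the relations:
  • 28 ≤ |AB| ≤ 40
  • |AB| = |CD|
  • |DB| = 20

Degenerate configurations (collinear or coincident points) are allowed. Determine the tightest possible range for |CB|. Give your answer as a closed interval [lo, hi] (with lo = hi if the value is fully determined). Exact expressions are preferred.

|CB| ∈ [8, 60]  (≈ [8.0000, 60.0000])

|AB| ∈ [28, 40]
|BD| ∈ {20}
|CD| ∈ [28, 40]
|AD| ∈ [8, 60]
|BC| ∈ [8, 60]
|AC| ∈ [0, 100]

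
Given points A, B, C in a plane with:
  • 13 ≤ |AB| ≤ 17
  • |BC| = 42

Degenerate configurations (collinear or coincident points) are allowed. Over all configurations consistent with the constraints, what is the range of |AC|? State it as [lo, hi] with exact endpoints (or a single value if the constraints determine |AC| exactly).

|AC| ∈ [25, 59]  (≈ [25.0000, 59.0000])

|AB| ∈ [13, 17]
|BC| ∈ {42}
|AC| ∈ [25, 59]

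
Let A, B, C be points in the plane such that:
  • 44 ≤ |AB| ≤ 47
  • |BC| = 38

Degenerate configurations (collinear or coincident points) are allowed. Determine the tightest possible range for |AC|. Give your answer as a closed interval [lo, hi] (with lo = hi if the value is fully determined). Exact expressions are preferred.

|AB| ∈ [44, 47]
|BC| ∈ {38}
|AC| ∈ [6, 85]

|AC| ∈ [6, 85]  (≈ [6.0000, 85.0000])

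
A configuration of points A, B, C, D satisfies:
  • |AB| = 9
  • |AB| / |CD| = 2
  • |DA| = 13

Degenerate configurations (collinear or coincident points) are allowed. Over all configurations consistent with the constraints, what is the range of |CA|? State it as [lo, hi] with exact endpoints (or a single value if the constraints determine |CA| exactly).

|CA| ∈ [17/2, 35/2]  (≈ [8.5000, 17.5000])

|AB| ∈ {9}
|AD| ∈ {13}
|CD| ∈ {9/2}
|BD| ∈ [4, 22]
|AC| ∈ [17/2, 35/2]
|BC| ∈ [0, 53/2]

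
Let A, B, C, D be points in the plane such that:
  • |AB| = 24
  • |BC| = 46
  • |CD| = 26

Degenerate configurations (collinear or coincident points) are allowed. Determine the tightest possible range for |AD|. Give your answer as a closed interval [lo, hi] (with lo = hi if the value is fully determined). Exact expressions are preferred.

|AB| ∈ {24}
|BC| ∈ {46}
|CD| ∈ {26}
|AC| ∈ [22, 70]
|BD| ∈ [20, 72]
|AD| ∈ [0, 96]

|AD| ∈ [0, 96]  (≈ [0.0000, 96.0000])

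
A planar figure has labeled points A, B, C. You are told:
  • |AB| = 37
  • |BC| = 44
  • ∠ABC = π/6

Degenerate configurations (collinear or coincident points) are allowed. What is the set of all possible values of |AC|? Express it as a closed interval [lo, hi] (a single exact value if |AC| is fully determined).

|AC| = √(3305 - 1628·√(3))  (≈ 22.0277)

|AB| ∈ {37}
|BC| ∈ {44}
|AC| ∈ {√(3305 - 1628·√(3))}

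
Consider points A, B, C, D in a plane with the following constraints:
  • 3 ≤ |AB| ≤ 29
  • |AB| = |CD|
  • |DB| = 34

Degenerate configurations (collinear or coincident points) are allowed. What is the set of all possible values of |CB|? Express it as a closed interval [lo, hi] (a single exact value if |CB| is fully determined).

|CB| ∈ [5, 63]  (≈ [5.0000, 63.0000])

|AB| ∈ [3, 29]
|BD| ∈ {34}
|CD| ∈ [3, 29]
|AD| ∈ [5, 63]
|BC| ∈ [5, 63]
|AC| ∈ [0, 92]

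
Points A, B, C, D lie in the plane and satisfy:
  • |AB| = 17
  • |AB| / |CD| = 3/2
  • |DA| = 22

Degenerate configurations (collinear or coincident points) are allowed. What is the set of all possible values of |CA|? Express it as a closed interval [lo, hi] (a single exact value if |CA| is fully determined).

|CA| ∈ [32/3, 100/3]  (≈ [10.6667, 33.3333])

|AB| ∈ {17}
|AD| ∈ {22}
|CD| ∈ {34/3}
|BD| ∈ [5, 39]
|AC| ∈ [32/3, 100/3]
|BC| ∈ [0, 151/3]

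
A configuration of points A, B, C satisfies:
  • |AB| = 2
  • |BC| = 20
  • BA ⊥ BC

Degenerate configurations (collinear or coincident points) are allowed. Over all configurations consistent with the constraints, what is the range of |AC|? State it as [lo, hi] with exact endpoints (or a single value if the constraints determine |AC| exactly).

|AB| ∈ {2}
|BC| ∈ {20}
|AC| ∈ {2·√(101)}

|AC| = 2·√(101)  (≈ 20.0998)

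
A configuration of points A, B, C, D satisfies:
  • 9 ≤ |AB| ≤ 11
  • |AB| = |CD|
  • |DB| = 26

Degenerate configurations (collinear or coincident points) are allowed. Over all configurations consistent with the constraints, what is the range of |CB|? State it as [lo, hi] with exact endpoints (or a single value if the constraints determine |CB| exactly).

|AB| ∈ [9, 11]
|BD| ∈ {26}
|CD| ∈ [9, 11]
|AD| ∈ [15, 37]
|BC| ∈ [15, 37]
|AC| ∈ [4, 48]

|CB| ∈ [15, 37]  (≈ [15.0000, 37.0000])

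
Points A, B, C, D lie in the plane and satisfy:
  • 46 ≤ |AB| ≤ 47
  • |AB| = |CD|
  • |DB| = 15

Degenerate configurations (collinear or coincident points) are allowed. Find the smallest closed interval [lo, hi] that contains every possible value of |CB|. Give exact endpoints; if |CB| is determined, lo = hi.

|AB| ∈ [46, 47]
|BD| ∈ {15}
|CD| ∈ [46, 47]
|AD| ∈ [31, 62]
|BC| ∈ [31, 62]
|AC| ∈ [0, 109]

|CB| ∈ [31, 62]  (≈ [31.0000, 62.0000])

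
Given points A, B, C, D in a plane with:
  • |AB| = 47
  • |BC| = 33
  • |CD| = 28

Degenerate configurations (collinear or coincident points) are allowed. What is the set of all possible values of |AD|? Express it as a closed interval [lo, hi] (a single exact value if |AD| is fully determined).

|AB| ∈ {47}
|BC| ∈ {33}
|CD| ∈ {28}
|AC| ∈ [14, 80]
|BD| ∈ [5, 61]
|AD| ∈ [0, 108]

|AD| ∈ [0, 108]  (≈ [0.0000, 108.0000])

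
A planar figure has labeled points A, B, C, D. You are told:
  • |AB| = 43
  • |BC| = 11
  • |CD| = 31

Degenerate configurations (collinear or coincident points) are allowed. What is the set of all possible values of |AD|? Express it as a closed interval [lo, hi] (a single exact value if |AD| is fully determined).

|AB| ∈ {43}
|BC| ∈ {11}
|CD| ∈ {31}
|AC| ∈ [32, 54]
|BD| ∈ [20, 42]
|AD| ∈ [1, 85]

|AD| ∈ [1, 85]  (≈ [1.0000, 85.0000])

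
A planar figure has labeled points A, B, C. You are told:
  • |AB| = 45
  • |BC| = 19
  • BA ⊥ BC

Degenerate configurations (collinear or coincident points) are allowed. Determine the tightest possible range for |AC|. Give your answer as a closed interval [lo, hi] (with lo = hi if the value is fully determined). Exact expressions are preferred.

|AC| = √(2386)  (≈ 48.8467)

|AB| ∈ {45}
|BC| ∈ {19}
|AC| ∈ {√(2386)}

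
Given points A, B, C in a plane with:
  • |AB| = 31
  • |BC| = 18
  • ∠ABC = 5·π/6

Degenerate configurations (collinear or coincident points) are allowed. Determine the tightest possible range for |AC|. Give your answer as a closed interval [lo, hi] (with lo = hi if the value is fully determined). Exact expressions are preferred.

|AB| ∈ {31}
|BC| ∈ {18}
|AC| ∈ {√(558·√(3) + 1285)}

|AC| = √(558·√(3) + 1285)  (≈ 47.4498)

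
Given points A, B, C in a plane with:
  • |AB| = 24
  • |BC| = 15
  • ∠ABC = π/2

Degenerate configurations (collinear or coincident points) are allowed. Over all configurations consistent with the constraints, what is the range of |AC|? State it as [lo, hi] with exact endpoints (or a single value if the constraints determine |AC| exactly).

|AB| ∈ {24}
|BC| ∈ {15}
|AC| ∈ {3·√(89)}

|AC| = 3·√(89)  (≈ 28.3019)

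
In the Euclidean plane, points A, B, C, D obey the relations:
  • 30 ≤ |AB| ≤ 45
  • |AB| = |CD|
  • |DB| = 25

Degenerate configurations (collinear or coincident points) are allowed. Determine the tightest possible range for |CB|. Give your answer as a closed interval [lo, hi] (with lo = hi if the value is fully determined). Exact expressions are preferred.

|AB| ∈ [30, 45]
|BD| ∈ {25}
|CD| ∈ [30, 45]
|AD| ∈ [5, 70]
|BC| ∈ [5, 70]
|AC| ∈ [0, 115]

|CB| ∈ [5, 70]  (≈ [5.0000, 70.0000])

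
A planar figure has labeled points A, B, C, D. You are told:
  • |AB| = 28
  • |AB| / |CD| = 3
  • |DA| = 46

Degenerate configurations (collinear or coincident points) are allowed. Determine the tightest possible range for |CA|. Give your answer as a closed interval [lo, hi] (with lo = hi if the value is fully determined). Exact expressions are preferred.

|CA| ∈ [110/3, 166/3]  (≈ [36.6667, 55.3333])

|AB| ∈ {28}
|AD| ∈ {46}
|CD| ∈ {28/3}
|BD| ∈ [18, 74]
|AC| ∈ [110/3, 166/3]
|BC| ∈ [26/3, 250/3]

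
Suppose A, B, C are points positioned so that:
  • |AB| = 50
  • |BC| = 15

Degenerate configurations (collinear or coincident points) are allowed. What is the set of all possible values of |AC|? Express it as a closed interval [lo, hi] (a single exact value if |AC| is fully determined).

|AC| ∈ [35, 65]  (≈ [35.0000, 65.0000])

|AB| ∈ {50}
|BC| ∈ {15}
|AC| ∈ [35, 65]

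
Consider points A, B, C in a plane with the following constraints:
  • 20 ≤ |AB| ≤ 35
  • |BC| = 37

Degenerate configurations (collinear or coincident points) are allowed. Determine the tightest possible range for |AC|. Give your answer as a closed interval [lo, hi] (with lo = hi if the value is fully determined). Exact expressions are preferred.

|AB| ∈ [20, 35]
|BC| ∈ {37}
|AC| ∈ [2, 72]

|AC| ∈ [2, 72]  (≈ [2.0000, 72.0000])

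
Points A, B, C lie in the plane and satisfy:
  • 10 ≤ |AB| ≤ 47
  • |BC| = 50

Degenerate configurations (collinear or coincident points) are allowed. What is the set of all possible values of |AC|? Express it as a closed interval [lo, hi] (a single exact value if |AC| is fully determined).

|AC| ∈ [3, 97]  (≈ [3.0000, 97.0000])

|AB| ∈ [10, 47]
|BC| ∈ {50}
|AC| ∈ [3, 97]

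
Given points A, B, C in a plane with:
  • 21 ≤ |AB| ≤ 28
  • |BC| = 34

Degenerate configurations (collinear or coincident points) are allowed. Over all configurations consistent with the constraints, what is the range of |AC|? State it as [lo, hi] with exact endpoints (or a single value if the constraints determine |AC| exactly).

|AC| ∈ [6, 62]  (≈ [6.0000, 62.0000])

|AB| ∈ [21, 28]
|BC| ∈ {34}
|AC| ∈ [6, 62]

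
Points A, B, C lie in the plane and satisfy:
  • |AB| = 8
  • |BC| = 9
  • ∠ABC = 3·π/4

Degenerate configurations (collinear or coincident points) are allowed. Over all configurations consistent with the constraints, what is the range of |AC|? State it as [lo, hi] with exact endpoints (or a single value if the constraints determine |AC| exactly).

|AB| ∈ {8}
|BC| ∈ {9}
|AC| ∈ {√(72·√(2) + 145)}

|AC| = √(72·√(2) + 145)  (≈ 15.7106)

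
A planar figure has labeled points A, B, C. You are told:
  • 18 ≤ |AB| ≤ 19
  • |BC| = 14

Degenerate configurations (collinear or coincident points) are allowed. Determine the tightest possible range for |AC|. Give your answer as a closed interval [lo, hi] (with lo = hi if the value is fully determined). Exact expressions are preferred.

|AB| ∈ [18, 19]
|BC| ∈ {14}
|AC| ∈ [4, 33]

|AC| ∈ [4, 33]  (≈ [4.0000, 33.0000])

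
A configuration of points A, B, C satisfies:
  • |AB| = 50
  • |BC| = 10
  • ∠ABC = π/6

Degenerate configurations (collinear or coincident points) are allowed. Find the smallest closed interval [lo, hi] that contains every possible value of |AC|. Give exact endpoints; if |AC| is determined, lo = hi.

|AB| ∈ {50}
|BC| ∈ {10}
|AC| ∈ {10·√(26 - 5·√(3))}

|AC| = 10·√(26 - 5·√(3))  (≈ 41.6410)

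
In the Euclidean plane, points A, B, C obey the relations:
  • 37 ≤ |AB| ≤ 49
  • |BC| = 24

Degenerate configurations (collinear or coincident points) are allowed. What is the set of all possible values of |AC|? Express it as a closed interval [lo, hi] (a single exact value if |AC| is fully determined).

|AB| ∈ [37, 49]
|BC| ∈ {24}
|AC| ∈ [13, 73]

|AC| ∈ [13, 73]  (≈ [13.0000, 73.0000])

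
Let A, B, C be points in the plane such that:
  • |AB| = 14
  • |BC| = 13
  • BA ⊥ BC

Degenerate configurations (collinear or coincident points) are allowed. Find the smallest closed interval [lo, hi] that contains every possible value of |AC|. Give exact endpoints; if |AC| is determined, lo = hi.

|AC| = √(365)  (≈ 19.1050)

|AB| ∈ {14}
|BC| ∈ {13}
|AC| ∈ {√(365)}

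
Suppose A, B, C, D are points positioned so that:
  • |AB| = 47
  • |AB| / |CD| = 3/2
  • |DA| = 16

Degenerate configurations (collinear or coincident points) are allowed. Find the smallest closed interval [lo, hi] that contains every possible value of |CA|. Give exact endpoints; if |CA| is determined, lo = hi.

|CA| ∈ [46/3, 142/3]  (≈ [15.3333, 47.3333])

|AB| ∈ {47}
|AD| ∈ {16}
|CD| ∈ {94/3}
|BD| ∈ [31, 63]
|AC| ∈ [46/3, 142/3]
|BC| ∈ [0, 283/3]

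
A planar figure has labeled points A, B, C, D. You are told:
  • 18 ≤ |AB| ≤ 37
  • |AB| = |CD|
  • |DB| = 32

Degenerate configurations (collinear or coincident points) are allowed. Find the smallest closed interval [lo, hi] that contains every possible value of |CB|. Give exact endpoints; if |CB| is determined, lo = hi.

|CB| ∈ [0, 69]  (≈ [0.0000, 69.0000])

|AB| ∈ [18, 37]
|BD| ∈ {32}
|CD| ∈ [18, 37]
|AD| ∈ [0, 69]
|BC| ∈ [0, 69]
|AC| ∈ [0, 106]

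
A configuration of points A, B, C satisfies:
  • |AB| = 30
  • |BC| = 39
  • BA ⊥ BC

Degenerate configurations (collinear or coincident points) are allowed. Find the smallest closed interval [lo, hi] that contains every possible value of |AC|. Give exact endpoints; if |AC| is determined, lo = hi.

|AC| = 3·√(269)  (≈ 49.2037)

|AB| ∈ {30}
|BC| ∈ {39}
|AC| ∈ {3·√(269)}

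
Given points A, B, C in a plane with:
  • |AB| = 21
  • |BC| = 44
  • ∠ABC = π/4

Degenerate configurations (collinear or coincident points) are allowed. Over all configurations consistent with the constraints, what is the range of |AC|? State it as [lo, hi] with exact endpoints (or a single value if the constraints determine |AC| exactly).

|AB| ∈ {21}
|BC| ∈ {44}
|AC| ∈ {√(2377 - 924·√(2))}

|AC| = √(2377 - 924·√(2))  (≈ 32.7149)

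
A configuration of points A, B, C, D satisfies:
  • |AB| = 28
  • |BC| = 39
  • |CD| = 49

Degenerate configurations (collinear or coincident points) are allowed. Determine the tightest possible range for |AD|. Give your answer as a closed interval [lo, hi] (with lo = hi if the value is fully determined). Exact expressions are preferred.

|AD| ∈ [0, 116]  (≈ [0.0000, 116.0000])

|AB| ∈ {28}
|BC| ∈ {39}
|CD| ∈ {49}
|AC| ∈ [11, 67]
|BD| ∈ [10, 88]
|AD| ∈ [0, 116]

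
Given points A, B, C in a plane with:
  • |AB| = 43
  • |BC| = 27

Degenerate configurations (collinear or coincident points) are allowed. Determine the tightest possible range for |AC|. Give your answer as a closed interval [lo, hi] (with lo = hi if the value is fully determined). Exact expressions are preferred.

|AB| ∈ {43}
|BC| ∈ {27}
|AC| ∈ [16, 70]

|AC| ∈ [16, 70]  (≈ [16.0000, 70.0000])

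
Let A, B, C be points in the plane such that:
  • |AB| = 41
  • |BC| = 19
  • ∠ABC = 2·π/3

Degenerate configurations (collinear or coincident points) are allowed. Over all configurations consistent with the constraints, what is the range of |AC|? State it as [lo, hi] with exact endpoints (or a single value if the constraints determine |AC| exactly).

|AB| ∈ {41}
|BC| ∈ {19}
|AC| ∈ {√(2821)}

|AC| = √(2821)  (≈ 53.1131)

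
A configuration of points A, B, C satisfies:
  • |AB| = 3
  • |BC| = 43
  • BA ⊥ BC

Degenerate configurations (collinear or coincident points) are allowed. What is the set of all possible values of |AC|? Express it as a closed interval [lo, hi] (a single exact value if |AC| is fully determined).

|AB| ∈ {3}
|BC| ∈ {43}
|AC| ∈ {√(1858)}

|AC| = √(1858)  (≈ 43.1045)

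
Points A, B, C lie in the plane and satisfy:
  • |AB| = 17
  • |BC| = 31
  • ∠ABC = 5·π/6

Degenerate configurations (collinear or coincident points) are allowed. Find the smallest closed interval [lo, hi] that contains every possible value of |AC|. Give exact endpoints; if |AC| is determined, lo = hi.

|AB| ∈ {17}
|BC| ∈ {31}
|AC| ∈ {√(527·√(3) + 1250)}

|AC| = √(527·√(3) + 1250)  (≈ 46.5058)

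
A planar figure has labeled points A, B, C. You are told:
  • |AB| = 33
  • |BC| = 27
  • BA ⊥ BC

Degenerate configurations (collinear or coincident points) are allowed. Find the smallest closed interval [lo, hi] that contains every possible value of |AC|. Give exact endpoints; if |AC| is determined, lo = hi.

|AB| ∈ {33}
|BC| ∈ {27}
|AC| ∈ {3·√(202)}

|AC| = 3·√(202)  (≈ 42.6380)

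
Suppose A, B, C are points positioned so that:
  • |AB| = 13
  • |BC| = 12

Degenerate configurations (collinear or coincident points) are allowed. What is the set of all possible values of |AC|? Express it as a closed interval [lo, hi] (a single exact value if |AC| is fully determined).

|AC| ∈ [1, 25]  (≈ [1.0000, 25.0000])

|AB| ∈ {13}
|BC| ∈ {12}
|AC| ∈ [1, 25]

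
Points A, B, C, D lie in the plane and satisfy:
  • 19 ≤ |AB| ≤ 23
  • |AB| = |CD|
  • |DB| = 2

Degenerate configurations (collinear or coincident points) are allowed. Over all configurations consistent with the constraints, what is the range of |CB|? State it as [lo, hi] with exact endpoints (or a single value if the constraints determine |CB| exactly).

|AB| ∈ [19, 23]
|BD| ∈ {2}
|CD| ∈ [19, 23]
|AD| ∈ [17, 25]
|BC| ∈ [17, 25]
|AC| ∈ [0, 48]

|CB| ∈ [17, 25]  (≈ [17.0000, 25.0000])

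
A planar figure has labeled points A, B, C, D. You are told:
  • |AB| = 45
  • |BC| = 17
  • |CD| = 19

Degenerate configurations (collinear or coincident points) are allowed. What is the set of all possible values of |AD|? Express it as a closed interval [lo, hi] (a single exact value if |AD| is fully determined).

|AD| ∈ [9, 81]  (≈ [9.0000, 81.0000])

|AB| ∈ {45}
|BC| ∈ {17}
|CD| ∈ {19}
|AC| ∈ [28, 62]
|BD| ∈ [2, 36]
|AD| ∈ [9, 81]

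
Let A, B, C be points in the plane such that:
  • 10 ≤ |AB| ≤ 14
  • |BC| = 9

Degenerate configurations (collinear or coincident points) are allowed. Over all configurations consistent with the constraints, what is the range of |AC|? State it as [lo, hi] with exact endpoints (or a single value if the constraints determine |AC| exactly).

|AB| ∈ [10, 14]
|BC| ∈ {9}
|AC| ∈ [1, 23]

|AC| ∈ [1, 23]  (≈ [1.0000, 23.0000])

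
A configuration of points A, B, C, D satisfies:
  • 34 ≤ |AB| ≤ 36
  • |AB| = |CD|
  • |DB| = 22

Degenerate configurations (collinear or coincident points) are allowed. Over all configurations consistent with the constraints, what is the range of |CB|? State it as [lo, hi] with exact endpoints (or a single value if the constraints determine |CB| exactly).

|CB| ∈ [12, 58]  (≈ [12.0000, 58.0000])

|AB| ∈ [34, 36]
|BD| ∈ {22}
|CD| ∈ [34, 36]
|AD| ∈ [12, 58]
|BC| ∈ [12, 58]
|AC| ∈ [0, 94]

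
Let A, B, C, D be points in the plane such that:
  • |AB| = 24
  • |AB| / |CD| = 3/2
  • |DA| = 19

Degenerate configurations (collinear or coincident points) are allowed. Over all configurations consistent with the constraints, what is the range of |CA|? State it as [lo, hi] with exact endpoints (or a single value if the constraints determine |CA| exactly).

|CA| ∈ [3, 35]  (≈ [3.0000, 35.0000])

|AB| ∈ {24}
|AD| ∈ {19}
|CD| ∈ {16}
|BD| ∈ [5, 43]
|AC| ∈ [3, 35]
|BC| ∈ [0, 59]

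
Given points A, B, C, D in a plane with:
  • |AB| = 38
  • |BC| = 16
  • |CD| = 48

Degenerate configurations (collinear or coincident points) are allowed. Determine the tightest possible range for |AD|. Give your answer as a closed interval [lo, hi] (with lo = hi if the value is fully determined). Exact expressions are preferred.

|AB| ∈ {38}
|BC| ∈ {16}
|CD| ∈ {48}
|AC| ∈ [22, 54]
|BD| ∈ [32, 64]
|AD| ∈ [0, 102]

|AD| ∈ [0, 102]  (≈ [0.0000, 102.0000])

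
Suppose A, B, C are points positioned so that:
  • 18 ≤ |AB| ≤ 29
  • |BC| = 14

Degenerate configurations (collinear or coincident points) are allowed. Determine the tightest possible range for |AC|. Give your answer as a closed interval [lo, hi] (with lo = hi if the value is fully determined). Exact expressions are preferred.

|AC| ∈ [4, 43]  (≈ [4.0000, 43.0000])

|AB| ∈ [18, 29]
|BC| ∈ {14}
|AC| ∈ [4, 43]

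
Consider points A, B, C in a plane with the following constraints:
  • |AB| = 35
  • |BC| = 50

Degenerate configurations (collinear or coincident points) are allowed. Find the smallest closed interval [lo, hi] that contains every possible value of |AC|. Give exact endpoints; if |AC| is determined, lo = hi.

|AC| ∈ [15, 85]  (≈ [15.0000, 85.0000])

|AB| ∈ {35}
|BC| ∈ {50}
|AC| ∈ [15, 85]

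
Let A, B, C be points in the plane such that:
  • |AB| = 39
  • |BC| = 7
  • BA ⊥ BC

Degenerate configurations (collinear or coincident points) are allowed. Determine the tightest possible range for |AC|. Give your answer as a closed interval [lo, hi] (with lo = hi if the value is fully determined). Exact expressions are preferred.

|AB| ∈ {39}
|BC| ∈ {7}
|AC| ∈ {√(1570)}

|AC| = √(1570)  (≈ 39.6232)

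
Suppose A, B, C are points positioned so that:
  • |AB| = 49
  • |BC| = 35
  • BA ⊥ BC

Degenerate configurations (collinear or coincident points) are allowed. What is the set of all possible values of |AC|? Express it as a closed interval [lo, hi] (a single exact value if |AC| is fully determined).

|AC| = 7·√(74)  (≈ 60.2163)

|AB| ∈ {49}
|BC| ∈ {35}
|AC| ∈ {7·√(74)}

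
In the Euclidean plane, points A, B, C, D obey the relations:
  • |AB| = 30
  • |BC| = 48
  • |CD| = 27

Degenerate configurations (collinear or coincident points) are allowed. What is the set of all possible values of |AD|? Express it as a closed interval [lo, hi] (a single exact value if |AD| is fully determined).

|AB| ∈ {30}
|BC| ∈ {48}
|CD| ∈ {27}
|AC| ∈ [18, 78]
|BD| ∈ [21, 75]
|AD| ∈ [0, 105]

|AD| ∈ [0, 105]  (≈ [0.0000, 105.0000])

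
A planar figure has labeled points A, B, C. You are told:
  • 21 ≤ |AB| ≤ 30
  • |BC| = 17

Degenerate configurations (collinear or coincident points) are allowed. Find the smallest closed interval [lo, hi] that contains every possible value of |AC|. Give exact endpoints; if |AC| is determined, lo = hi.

|AC| ∈ [4, 47]  (≈ [4.0000, 47.0000])

|AB| ∈ [21, 30]
|BC| ∈ {17}
|AC| ∈ [4, 47]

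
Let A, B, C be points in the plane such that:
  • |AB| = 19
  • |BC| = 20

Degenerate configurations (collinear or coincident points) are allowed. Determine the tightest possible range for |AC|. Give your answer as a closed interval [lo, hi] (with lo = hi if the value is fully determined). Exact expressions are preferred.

|AB| ∈ {19}
|BC| ∈ {20}
|AC| ∈ [1, 39]

|AC| ∈ [1, 39]  (≈ [1.0000, 39.0000])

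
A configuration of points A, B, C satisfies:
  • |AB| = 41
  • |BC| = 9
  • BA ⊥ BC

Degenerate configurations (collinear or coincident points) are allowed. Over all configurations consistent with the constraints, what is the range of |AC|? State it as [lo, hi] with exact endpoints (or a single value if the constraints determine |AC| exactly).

|AC| = √(1762)  (≈ 41.9762)

|AB| ∈ {41}
|BC| ∈ {9}
|AC| ∈ {√(1762)}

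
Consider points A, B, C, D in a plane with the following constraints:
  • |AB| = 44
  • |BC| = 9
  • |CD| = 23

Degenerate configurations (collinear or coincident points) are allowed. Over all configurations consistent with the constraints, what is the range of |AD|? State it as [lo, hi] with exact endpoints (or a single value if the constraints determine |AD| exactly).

|AB| ∈ {44}
|BC| ∈ {9}
|CD| ∈ {23}
|AC| ∈ [35, 53]
|BD| ∈ [14, 32]
|AD| ∈ [12, 76]

|AD| ∈ [12, 76]  (≈ [12.0000, 76.0000])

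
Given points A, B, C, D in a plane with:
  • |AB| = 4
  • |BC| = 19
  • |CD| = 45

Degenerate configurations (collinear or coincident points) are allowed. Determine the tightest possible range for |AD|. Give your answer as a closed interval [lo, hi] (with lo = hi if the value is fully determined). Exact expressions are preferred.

|AB| ∈ {4}
|BC| ∈ {19}
|CD| ∈ {45}
|AC| ∈ [15, 23]
|BD| ∈ [26, 64]
|AD| ∈ [22, 68]

|AD| ∈ [22, 68]  (≈ [22.0000, 68.0000])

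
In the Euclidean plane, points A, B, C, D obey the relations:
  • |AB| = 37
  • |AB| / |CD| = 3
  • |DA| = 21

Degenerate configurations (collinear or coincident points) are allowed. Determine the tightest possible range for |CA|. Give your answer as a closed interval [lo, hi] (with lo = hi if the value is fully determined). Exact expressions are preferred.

|AB| ∈ {37}
|AD| ∈ {21}
|CD| ∈ {37/3}
|BD| ∈ [16, 58]
|AC| ∈ [26/3, 100/3]
|BC| ∈ [11/3, 211/3]

|CA| ∈ [26/3, 100/3]  (≈ [8.6667, 33.3333])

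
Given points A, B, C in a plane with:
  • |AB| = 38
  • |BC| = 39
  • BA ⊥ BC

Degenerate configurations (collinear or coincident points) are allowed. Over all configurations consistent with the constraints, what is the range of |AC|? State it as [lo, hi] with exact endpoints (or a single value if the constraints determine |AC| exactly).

|AC| = √(2965)  (≈ 54.4518)

|AB| ∈ {38}
|BC| ∈ {39}
|AC| ∈ {√(2965)}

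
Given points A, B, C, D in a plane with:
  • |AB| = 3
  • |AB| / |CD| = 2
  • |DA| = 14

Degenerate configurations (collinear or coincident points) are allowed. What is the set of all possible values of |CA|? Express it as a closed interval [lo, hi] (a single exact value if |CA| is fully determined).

|CA| ∈ [25/2, 31/2]  (≈ [12.5000, 15.5000])

|AB| ∈ {3}
|AD| ∈ {14}
|CD| ∈ {3/2}
|BD| ∈ [11, 17]
|AC| ∈ [25/2, 31/2]
|BC| ∈ [19/2, 37/2]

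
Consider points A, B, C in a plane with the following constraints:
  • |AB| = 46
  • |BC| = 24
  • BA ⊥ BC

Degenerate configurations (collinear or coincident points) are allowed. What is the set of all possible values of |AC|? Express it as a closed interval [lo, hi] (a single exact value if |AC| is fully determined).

|AB| ∈ {46}
|BC| ∈ {24}
|AC| ∈ {2·√(673)}

|AC| = 2·√(673)  (≈ 51.8845)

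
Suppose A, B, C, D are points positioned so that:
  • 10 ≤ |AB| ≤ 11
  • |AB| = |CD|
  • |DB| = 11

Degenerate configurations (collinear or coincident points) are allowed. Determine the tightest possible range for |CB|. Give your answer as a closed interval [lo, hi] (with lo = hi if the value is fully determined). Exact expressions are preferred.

|CB| ∈ [0, 22]  (≈ [0.0000, 22.0000])

|AB| ∈ [10, 11]
|BD| ∈ {11}
|CD| ∈ [10, 11]
|AD| ∈ [0, 22]
|BC| ∈ [0, 22]
|AC| ∈ [0, 33]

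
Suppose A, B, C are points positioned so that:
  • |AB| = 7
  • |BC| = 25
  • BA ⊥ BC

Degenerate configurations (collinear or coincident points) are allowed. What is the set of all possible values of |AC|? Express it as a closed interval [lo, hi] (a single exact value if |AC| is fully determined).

|AB| ∈ {7}
|BC| ∈ {25}
|AC| ∈ {√(674)}

|AC| = √(674)  (≈ 25.9615)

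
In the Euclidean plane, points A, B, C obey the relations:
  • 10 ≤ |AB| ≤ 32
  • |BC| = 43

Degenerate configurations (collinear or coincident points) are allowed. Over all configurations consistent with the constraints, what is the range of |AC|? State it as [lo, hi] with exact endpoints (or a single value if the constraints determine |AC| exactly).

|AC| ∈ [11, 75]  (≈ [11.0000, 75.0000])

|AB| ∈ [10, 32]
|BC| ∈ {43}
|AC| ∈ [11, 75]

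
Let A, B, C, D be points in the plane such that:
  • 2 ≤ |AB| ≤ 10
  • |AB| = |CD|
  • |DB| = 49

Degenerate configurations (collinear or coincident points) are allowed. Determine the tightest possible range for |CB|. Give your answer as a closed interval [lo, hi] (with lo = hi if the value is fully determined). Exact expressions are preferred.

|CB| ∈ [39, 59]  (≈ [39.0000, 59.0000])

|AB| ∈ [2, 10]
|BD| ∈ {49}
|CD| ∈ [2, 10]
|AD| ∈ [39, 59]
|BC| ∈ [39, 59]
|AC| ∈ [29, 69]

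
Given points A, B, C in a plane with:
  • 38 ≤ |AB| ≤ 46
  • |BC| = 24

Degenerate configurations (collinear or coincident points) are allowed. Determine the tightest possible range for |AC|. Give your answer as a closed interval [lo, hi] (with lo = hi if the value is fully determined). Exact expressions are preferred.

|AB| ∈ [38, 46]
|BC| ∈ {24}
|AC| ∈ [14, 70]

|AC| ∈ [14, 70]  (≈ [14.0000, 70.0000])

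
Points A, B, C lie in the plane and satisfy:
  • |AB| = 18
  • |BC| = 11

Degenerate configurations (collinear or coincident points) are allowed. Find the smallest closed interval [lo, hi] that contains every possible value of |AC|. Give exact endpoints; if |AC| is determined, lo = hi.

|AB| ∈ {18}
|BC| ∈ {11}
|AC| ∈ [7, 29]

|AC| ∈ [7, 29]  (≈ [7.0000, 29.0000])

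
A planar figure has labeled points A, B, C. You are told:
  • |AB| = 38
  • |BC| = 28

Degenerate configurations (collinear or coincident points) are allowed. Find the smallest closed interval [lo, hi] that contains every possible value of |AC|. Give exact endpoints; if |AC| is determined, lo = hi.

|AC| ∈ [10, 66]  (≈ [10.0000, 66.0000])

|AB| ∈ {38}
|BC| ∈ {28}
|AC| ∈ [10, 66]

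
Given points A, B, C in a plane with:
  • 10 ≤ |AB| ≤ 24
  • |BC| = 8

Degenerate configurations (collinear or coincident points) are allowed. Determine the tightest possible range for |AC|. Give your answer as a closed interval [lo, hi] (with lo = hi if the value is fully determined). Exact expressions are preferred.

|AB| ∈ [10, 24]
|BC| ∈ {8}
|AC| ∈ [2, 32]

|AC| ∈ [2, 32]  (≈ [2.0000, 32.0000])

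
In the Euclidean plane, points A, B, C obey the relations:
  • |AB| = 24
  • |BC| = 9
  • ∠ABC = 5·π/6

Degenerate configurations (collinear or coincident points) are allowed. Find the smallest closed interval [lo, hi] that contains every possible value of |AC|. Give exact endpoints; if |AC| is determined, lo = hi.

|AC| = 3·√(24·√(3) + 73)  (≈ 32.1111)

|AB| ∈ {24}
|BC| ∈ {9}
|AC| ∈ {3·√(24·√(3) + 73)}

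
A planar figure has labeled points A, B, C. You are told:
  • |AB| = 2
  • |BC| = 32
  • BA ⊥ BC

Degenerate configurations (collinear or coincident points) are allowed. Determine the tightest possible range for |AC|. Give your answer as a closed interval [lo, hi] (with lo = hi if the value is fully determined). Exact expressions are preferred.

|AB| ∈ {2}
|BC| ∈ {32}
|AC| ∈ {2·√(257)}

|AC| = 2·√(257)  (≈ 32.0624)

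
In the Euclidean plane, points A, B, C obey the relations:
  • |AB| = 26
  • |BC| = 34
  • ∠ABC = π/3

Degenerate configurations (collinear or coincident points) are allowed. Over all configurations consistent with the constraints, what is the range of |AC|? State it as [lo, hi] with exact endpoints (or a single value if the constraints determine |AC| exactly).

|AC| = 2·√(237)  (≈ 30.7896)

|AB| ∈ {26}
|BC| ∈ {34}
|AC| ∈ {2·√(237)}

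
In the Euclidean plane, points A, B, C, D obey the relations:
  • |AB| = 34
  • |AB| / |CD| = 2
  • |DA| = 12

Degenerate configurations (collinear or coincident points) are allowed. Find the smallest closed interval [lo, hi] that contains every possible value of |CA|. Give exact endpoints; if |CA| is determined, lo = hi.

|AB| ∈ {34}
|AD| ∈ {12}
|CD| ∈ {17}
|BD| ∈ [22, 46]
|AC| ∈ [5, 29]
|BC| ∈ [5, 63]

|CA| ∈ [5, 29]  (≈ [5.0000, 29.0000])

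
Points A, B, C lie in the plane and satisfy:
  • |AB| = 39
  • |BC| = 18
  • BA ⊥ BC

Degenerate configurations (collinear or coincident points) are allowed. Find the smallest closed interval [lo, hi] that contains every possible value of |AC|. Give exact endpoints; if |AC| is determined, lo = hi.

|AC| = 3·√(205)  (≈ 42.9535)

|AB| ∈ {39}
|BC| ∈ {18}
|AC| ∈ {3·√(205)}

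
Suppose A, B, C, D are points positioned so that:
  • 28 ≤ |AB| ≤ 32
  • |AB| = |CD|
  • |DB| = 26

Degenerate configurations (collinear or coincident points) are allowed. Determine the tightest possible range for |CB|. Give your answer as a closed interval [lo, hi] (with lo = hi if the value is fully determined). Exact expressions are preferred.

|CB| ∈ [2, 58]  (≈ [2.0000, 58.0000])

|AB| ∈ [28, 32]
|BD| ∈ {26}
|CD| ∈ [28, 32]
|AD| ∈ [2, 58]
|BC| ∈ [2, 58]
|AC| ∈ [0, 90]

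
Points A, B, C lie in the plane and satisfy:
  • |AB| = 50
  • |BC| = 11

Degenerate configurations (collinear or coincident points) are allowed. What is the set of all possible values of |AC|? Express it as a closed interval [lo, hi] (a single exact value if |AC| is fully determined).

|AC| ∈ [39, 61]  (≈ [39.0000, 61.0000])

|AB| ∈ {50}
|BC| ∈ {11}
|AC| ∈ [39, 61]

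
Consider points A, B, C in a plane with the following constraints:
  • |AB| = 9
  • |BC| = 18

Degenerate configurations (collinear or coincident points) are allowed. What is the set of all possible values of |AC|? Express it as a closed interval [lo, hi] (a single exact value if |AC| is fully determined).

|AC| ∈ [9, 27]  (≈ [9.0000, 27.0000])

|AB| ∈ {9}
|BC| ∈ {18}
|AC| ∈ [9, 27]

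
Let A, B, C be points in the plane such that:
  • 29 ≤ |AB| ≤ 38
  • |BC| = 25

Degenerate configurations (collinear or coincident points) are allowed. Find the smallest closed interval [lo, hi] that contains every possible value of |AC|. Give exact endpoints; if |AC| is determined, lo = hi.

|AB| ∈ [29, 38]
|BC| ∈ {25}
|AC| ∈ [4, 63]

|AC| ∈ [4, 63]  (≈ [4.0000, 63.0000])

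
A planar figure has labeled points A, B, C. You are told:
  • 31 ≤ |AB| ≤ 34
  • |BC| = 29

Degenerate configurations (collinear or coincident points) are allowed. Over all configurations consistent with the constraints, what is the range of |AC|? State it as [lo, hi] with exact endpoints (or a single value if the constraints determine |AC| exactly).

|AC| ∈ [2, 63]  (≈ [2.0000, 63.0000])

|AB| ∈ [31, 34]
|BC| ∈ {29}
|AC| ∈ [2, 63]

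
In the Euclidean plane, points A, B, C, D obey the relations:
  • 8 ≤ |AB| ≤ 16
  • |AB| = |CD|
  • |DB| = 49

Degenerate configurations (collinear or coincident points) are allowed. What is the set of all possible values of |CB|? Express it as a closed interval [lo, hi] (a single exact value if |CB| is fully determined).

|CB| ∈ [33, 65]  (≈ [33.0000, 65.0000])

|AB| ∈ [8, 16]
|BD| ∈ {49}
|CD| ∈ [8, 16]
|AD| ∈ [33, 65]
|BC| ∈ [33, 65]
|AC| ∈ [17, 81]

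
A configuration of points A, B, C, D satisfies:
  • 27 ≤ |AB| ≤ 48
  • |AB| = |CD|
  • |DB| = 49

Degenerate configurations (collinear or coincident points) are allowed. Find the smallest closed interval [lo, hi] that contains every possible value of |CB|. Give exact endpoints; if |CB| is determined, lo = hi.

|AB| ∈ [27, 48]
|BD| ∈ {49}
|CD| ∈ [27, 48]
|AD| ∈ [1, 97]
|BC| ∈ [1, 97]
|AC| ∈ [0, 145]

|CB| ∈ [1, 97]  (≈ [1.0000, 97.0000])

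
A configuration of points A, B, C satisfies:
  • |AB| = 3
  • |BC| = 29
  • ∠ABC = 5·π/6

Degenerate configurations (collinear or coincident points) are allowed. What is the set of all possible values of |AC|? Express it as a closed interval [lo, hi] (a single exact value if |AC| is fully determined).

|AB| ∈ {3}
|BC| ∈ {29}
|AC| ∈ {√(87·√(3) + 850)}

|AC| = √(87·√(3) + 850)  (≈ 31.6337)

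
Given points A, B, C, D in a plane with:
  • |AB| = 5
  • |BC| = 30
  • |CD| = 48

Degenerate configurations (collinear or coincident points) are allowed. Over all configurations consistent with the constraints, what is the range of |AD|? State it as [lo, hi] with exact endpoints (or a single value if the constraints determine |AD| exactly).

|AD| ∈ [13, 83]  (≈ [13.0000, 83.0000])

|AB| ∈ {5}
|BC| ∈ {30}
|CD| ∈ {48}
|AC| ∈ [25, 35]
|BD| ∈ [18, 78]
|AD| ∈ [13, 83]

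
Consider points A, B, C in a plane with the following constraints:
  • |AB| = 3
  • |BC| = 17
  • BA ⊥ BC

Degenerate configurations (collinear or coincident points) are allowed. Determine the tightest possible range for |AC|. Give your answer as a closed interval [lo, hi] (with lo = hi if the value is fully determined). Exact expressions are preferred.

|AC| = √(298)  (≈ 17.2627)

|AB| ∈ {3}
|BC| ∈ {17}
|AC| ∈ {√(298)}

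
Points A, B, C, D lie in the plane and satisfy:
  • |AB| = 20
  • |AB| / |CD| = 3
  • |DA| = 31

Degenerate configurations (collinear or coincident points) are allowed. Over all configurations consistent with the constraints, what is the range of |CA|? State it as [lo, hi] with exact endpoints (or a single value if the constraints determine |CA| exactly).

|AB| ∈ {20}
|AD| ∈ {31}
|CD| ∈ {20/3}
|BD| ∈ [11, 51]
|AC| ∈ [73/3, 113/3]
|BC| ∈ [13/3, 173/3]

|CA| ∈ [73/3, 113/3]  (≈ [24.3333, 37.6667])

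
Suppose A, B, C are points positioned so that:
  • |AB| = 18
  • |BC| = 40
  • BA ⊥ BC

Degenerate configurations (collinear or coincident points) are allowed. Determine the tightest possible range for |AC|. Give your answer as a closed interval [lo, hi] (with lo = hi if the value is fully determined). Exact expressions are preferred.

|AB| ∈ {18}
|BC| ∈ {40}
|AC| ∈ {2·√(481)}

|AC| = 2·√(481)  (≈ 43.8634)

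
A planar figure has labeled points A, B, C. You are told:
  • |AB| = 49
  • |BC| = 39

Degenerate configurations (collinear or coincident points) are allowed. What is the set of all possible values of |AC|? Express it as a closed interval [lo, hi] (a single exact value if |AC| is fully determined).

|AB| ∈ {49}
|BC| ∈ {39}
|AC| ∈ [10, 88]

|AC| ∈ [10, 88]  (≈ [10.0000, 88.0000])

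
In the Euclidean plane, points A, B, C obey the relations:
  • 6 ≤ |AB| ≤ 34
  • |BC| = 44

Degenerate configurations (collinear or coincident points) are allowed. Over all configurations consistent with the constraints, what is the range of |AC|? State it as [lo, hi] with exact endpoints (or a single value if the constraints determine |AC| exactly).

|AC| ∈ [10, 78]  (≈ [10.0000, 78.0000])

|AB| ∈ [6, 34]
|BC| ∈ {44}
|AC| ∈ [10, 78]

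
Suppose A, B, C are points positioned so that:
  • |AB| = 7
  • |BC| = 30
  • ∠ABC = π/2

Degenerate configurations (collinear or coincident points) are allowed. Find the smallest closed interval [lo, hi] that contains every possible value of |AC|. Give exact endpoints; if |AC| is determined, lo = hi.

|AB| ∈ {7}
|BC| ∈ {30}
|AC| ∈ {√(949)}

|AC| = √(949)  (≈ 30.8058)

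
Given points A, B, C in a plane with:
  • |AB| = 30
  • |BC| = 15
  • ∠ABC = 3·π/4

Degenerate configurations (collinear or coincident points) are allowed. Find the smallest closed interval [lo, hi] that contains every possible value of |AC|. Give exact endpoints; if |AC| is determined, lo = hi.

|AB| ∈ {30}
|BC| ∈ {15}
|AC| ∈ {15·√(2·√(2) + 5)}

|AC| = 15·√(2·√(2) + 5)  (≈ 41.9690)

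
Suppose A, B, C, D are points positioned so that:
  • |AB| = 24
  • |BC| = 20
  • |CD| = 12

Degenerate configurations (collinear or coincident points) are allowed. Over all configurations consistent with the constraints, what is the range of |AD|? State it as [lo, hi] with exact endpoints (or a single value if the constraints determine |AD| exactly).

|AD| ∈ [0, 56]  (≈ [0.0000, 56.0000])

|AB| ∈ {24}
|BC| ∈ {20}
|CD| ∈ {12}
|AC| ∈ [4, 44]
|BD| ∈ [8, 32]
|AD| ∈ [0, 56]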